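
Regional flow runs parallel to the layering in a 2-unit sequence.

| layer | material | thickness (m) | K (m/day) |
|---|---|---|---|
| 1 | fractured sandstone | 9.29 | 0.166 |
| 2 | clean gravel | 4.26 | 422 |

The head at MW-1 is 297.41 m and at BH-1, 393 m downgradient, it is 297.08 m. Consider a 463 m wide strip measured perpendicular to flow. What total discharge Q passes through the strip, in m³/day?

700

Flow is parallel to layering, so each bed carries its own Darcy discharge and the transmissivities add.
Σ(K_i·b_i) = 0.166×9.29 + 422×4.26 = 1799 m²/day.
Hydraulic gradient i = (297.41 − 297.08) / 393 = 0.33 / 393 = 0.0008397.
Q = Σ(K_i·b_i) · W · i = 1799 × 463 × 0.0008397 = 699.5 m³/day.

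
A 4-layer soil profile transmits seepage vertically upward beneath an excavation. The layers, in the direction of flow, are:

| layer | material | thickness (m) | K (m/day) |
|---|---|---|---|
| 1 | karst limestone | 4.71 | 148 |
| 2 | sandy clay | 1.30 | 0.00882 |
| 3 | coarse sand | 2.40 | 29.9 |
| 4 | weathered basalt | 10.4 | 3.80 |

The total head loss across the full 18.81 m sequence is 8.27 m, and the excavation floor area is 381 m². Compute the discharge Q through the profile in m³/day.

Flow is perpendicular to layering, so the layers act in series and the equivalent K is the thickness-weighted harmonic mean.
Total thickness L = 4.71 + 1.30 + 2.40 + 10.4 = 18.81 m.
Σ(b_i/K_i) = 4.71/148 + 1.30/0.00882 + 2.40/29.9 + 10.4/3.80 = 150.2 d.
K_eq = L / Σ(b_i/K_i) = 18.81 / 150.2 = 0.1252 m/day.
Q = K_eq · A · (Δh/L) = 0.1252 × 381 × (8.27/18.81) = 20.97 m³/day.

21.0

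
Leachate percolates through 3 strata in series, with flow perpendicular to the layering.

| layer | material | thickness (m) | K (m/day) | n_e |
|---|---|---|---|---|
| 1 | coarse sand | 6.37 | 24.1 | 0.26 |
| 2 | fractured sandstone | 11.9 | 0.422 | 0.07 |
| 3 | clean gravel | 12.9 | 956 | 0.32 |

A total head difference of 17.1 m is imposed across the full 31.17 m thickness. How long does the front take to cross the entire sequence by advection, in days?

11.0

With flow normal to the layers, continuity requires the same specific discharge q through every layer.
Σ(b_i/K_i) = 6.37/24.1 + 11.9/0.422 + 12.9/956 = 28.48 d.
q = Δh / Σ(b_i/K_i) = 17.1 / 28.48 = 0.6005 m/day.
In each layer the seepage velocity is v_i = q/n_i, so the layer transit time is t_i = b_i·n_i / q:
  layer 1 (coarse sand): t_1 = 6.37 × 0.26 / 0.6005 = 2.758 d
  layer 2 (fractured sandstone): t_2 = 11.9 × 0.07 / 0.6005 = 1.387 d
  layer 3 (clean gravel): t_3 = 12.9 × 0.32 / 0.6005 = 6.874 d
Total t = Σ t_i = 11.02 days.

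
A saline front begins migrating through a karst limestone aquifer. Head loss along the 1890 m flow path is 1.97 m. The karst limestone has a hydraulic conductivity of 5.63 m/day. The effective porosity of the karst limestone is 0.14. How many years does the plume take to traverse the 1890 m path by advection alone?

123

Hydraulic gradient i = Δh / L = 1.97 / 1890 = 0.001042.
Darcy flux q = K · i = 5.630 × 0.001042 = 0.005868 m/day.
Seepage velocity v = q / n_e = 0.005868 / 0.14 = 0.04192 m/day.
Travel time t = L / v = 1890 / 0.04192 = 45090 days = 123.4 years.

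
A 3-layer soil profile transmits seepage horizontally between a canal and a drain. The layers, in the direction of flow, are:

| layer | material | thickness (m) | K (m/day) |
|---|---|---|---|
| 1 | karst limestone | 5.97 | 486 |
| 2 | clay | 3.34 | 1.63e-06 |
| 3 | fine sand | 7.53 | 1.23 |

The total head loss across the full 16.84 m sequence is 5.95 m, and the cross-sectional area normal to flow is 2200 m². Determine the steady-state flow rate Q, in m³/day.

Flow is perpendicular to layering, so the layers act in series and the equivalent K is the thickness-weighted harmonic mean.
Total thickness L = 5.97 + 3.34 + 7.53 = 16.84 m.
Σ(b_i/K_i) = 5.97/486 + 3.34/1.63e-06 + 7.53/1.23 = 2.049e+06 d.
K_eq = L / Σ(b_i/K_i) = 16.84 / 2.049e+06 = 8.218e-06 m/day.
Q = K_eq · A · (Δh/L) = 8.218e-06 × 2200 × (5.95/16.84) = 0.006388 m³/day.

0.00639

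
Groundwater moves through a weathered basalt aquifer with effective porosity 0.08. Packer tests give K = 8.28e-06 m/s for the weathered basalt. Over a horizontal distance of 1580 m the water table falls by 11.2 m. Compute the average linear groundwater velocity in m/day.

Convert K: 8.28e-06 m/s × 86400 = 0.7154 m/day.
Hydraulic gradient i = Δh / L = 11.2 / 1580 = 0.007089.
Darcy flux q = K · i = 0.7154 × 0.007089 = 0.005071 m/day.
Seepage velocity v = q / n_e = 0.005071 / 0.08 = 0.06339 m/day.

0.0634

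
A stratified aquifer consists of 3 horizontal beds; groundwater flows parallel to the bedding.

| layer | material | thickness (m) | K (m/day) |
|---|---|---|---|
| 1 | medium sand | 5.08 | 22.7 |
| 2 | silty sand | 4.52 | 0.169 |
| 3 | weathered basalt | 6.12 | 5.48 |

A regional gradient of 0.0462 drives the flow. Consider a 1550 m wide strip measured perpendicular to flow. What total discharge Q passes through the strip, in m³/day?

Flow is parallel to layering, so each bed carries its own Darcy discharge and the transmissivities add.
Σ(K_i·b_i) = 22.7×5.08 + 0.169×4.52 + 5.48×6.12 = 149.6 m²/day.
Hydraulic gradient i = 0.0462.
Q = Σ(K_i·b_i) · W · i = 149.6 × 1550 × 0.04620 = 10714 m³/day.

10700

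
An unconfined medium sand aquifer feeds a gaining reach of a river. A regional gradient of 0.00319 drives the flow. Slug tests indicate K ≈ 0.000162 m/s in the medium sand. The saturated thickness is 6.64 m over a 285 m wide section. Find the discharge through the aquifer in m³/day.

84.5

Convert K: 0.000162 m/s × 86400 = 14.00 m/day.
Cross-sectional area A = 285 × 6.64 = 1892 m².
Hydraulic gradient i = 0.00319.
Darcy's law: Q = K · A · i = 14.00 × 1892 × 0.003190 = 84.50 m³/day.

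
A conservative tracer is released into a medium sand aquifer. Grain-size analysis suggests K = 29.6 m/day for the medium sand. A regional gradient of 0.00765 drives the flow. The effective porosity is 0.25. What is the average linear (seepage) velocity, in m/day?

0.906

Hydraulic gradient i = 0.00765.
Darcy flux q = K · i = 29.60 × 0.007650 = 0.2264 m/day.
Seepage velocity v = q / n_e = 0.2264 / 0.25 = 0.9058 m/day.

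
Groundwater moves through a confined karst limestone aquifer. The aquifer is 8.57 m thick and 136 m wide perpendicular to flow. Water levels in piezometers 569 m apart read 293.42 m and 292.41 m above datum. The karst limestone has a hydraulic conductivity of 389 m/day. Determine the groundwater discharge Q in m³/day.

805

Cross-sectional area A = 136 × 8.57 = 1166 m².
Hydraulic gradient i = (293.42 − 292.41) / 569 = 1.01 / 569 = 0.001775.
Darcy's law: Q = K · A · i = 389.0 × 1166 × 0.001775 = 804.8 m³/day.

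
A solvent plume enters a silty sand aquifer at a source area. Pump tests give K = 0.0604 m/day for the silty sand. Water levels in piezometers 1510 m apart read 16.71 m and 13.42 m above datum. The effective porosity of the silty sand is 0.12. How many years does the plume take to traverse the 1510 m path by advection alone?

3770

Hydraulic gradient i = (16.71 − 13.42) / 1510 = 3.29 / 1510 = 0.002179.
Darcy flux q = K · i = 0.06040 × 0.002179 = 0.0001316 m/day.
Seepage velocity v = q / n_e = 0.0001316 / 0.12 = 0.001097 m/day.
Travel time t = L / v = 1510 / 0.001097 = 1.377e+06 days = 3770 years.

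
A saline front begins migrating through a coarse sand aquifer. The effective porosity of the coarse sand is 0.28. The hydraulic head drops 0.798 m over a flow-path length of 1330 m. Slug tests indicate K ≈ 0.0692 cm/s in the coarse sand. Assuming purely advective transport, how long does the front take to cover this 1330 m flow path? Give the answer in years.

28.4

Convert K: 0.0692 cm/s × 864 = 59.79 m/day.
Hydraulic gradient i = Δh / L = 0.798 / 1330 = 0.0006000.
Darcy flux q = K · i = 59.79 × 0.0006000 = 0.03587 m/day.
Seepage velocity v = q / n_e = 0.03587 / 0.28 = 0.1281 m/day.
Travel time t = L / v = 1330 / 0.1281 = 10381 days = 28.42 years.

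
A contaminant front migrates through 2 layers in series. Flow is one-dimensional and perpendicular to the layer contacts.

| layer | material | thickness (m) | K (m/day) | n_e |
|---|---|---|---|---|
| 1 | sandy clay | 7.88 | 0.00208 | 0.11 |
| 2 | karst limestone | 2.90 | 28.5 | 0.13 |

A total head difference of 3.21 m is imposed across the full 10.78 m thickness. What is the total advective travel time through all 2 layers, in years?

4.02

With flow normal to the layers, continuity requires the same specific discharge q through every layer.
Σ(b_i/K_i) = 7.88/0.00208 + 2.90/28.5 = 3789 d.
q = Δh / Σ(b_i/K_i) = 3.21 / 3789 = 0.0008473 m/day.
In each layer the seepage velocity is v_i = q/n_i, so the layer transit time is t_i = b_i·n_i / q:
  layer 1 (sandy clay): t_1 = 7.88 × 0.11 / 0.0008473 = 1023 d
  layer 2 (karst limestone): t_2 = 2.90 × 0.13 / 0.0008473 = 444.9 d
Total t = Σ t_i = 1468 days = 4.019 years.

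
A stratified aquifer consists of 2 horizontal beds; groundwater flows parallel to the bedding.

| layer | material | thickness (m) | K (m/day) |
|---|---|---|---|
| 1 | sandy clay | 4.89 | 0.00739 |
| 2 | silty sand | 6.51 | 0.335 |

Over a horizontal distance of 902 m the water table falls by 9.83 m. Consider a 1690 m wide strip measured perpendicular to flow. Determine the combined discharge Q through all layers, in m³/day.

40.8

Flow is parallel to layering, so each bed carries its own Darcy discharge and the transmissivities add.
Σ(K_i·b_i) = 0.00739×4.89 + 0.335×6.51 = 2.217 m²/day.
Hydraulic gradient i = Δh / L = 9.83 / 902 = 0.01090.
Q = Σ(K_i·b_i) · W · i = 2.217 × 1690 × 0.01090 = 40.83 m³/day.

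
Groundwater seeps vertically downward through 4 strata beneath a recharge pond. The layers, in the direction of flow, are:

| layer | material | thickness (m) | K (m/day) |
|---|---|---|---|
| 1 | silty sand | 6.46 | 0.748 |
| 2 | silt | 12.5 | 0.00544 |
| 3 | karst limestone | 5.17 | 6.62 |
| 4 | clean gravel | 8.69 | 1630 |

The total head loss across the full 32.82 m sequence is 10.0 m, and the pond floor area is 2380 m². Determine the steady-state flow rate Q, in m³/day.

Flow is perpendicular to layering, so the layers act in series and the equivalent K is the thickness-weighted harmonic mean.
Total thickness L = 6.46 + 12.5 + 5.17 + 8.69 = 32.82 m.
Σ(b_i/K_i) = 6.46/0.748 + 12.5/0.00544 + 5.17/6.62 + 8.69/1630 = 2307 d.
K_eq = L / Σ(b_i/K_i) = 32.82 / 2307 = 0.01422 m/day.
Q = K_eq · A · (Δh/L) = 0.01422 × 2380 × (10.0/32.82) = 10.32 m³/day.

10.3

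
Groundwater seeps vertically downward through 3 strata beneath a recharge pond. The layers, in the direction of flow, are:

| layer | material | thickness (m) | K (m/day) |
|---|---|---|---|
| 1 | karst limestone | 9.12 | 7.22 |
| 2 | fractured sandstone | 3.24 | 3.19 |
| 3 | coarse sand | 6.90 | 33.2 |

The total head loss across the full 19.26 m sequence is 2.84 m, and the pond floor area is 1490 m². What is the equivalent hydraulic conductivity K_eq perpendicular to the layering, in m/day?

7.75

Flow is perpendicular to layering, so the layers act in series and the equivalent K is the thickness-weighted harmonic mean.
Total thickness L = 9.12 + 3.24 + 6.90 = 19.26 m.
Σ(b_i/K_i) = 9.12/7.22 + 3.24/3.19 + 6.90/33.2 = 2.487 d.
K_eq = L / Σ(b_i/K_i) = 19.26 / 2.487 = 7.745 m/day.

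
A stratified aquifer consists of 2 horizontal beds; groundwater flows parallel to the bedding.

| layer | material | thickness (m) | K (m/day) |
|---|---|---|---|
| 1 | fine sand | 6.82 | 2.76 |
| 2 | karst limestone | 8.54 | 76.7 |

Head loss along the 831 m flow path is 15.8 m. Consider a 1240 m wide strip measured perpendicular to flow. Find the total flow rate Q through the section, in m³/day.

Flow is parallel to layering, so each bed carries its own Darcy discharge and the transmissivities add.
Σ(K_i·b_i) = 2.76×6.82 + 76.7×8.54 = 673.8 m²/day.
Hydraulic gradient i = Δh / L = 15.8 / 831 = 0.01901.
Q = Σ(K_i·b_i) · W · i = 673.8 × 1240 × 0.01901 = 15887 m³/day.

15900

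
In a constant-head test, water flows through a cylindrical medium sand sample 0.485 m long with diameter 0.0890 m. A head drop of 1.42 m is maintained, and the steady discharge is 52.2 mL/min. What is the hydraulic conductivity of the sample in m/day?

4.13

Cross-sectional area A = π·(d/2)² = π × (0.0890/2)² = 0.006221 m².
Convert discharge: 52.2 mL/min = 8.700e-07 m³/s.
Darcy's law rearranged: K = Q·L / (A·Δh) = 8.700e-07 × 0.485 / (0.006221 × 1.42) = 4.776e-05 m/s = 4.127 m/day.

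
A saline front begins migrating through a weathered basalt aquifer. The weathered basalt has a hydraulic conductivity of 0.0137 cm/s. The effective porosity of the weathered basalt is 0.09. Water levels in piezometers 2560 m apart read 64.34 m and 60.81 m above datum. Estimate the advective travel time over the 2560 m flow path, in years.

38.6

Convert K: 0.0137 cm/s × 864 = 11.84 m/day.
Hydraulic gradient i = (64.34 − 60.81) / 2560 = 3.53 / 2560 = 0.001379.
Darcy flux q = K · i = 11.84 × 0.001379 = 0.01632 m/day.
Seepage velocity v = q / n_e = 0.01632 / 0.09 = 0.1814 m/day.
Travel time t = L / v = 2560 / 0.1814 = 14116 days = 38.65 years.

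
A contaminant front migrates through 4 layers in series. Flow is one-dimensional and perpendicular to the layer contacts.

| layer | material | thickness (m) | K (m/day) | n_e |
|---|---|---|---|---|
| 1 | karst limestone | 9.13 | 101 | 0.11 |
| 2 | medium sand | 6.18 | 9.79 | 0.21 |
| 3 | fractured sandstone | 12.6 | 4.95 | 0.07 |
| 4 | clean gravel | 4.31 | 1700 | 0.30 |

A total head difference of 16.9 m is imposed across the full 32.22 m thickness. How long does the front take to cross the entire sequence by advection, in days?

0.866

With flow normal to the layers, continuity requires the same specific discharge q through every layer.
Σ(b_i/K_i) = 9.13/101 + 6.18/9.79 + 12.6/4.95 + 4.31/1700 = 3.270 d.
q = Δh / Σ(b_i/K_i) = 16.9 / 3.270 = 5.169 m/day.
In each layer the seepage velocity is v_i = q/n_i, so the layer transit time is t_i = b_i·n_i / q:
  layer 1 (karst limestone): t_1 = 9.13 × 0.11 / 5.169 = 0.1943 d
  layer 2 (medium sand): t_2 = 6.18 × 0.21 / 5.169 = 0.2511 d
  layer 3 (fractured sandstone): t_3 = 12.6 × 0.07 / 5.169 = 0.1706 d
  layer 4 (clean gravel): t_4 = 4.31 × 0.30 / 5.169 = 0.2502 d
Total t = Σ t_i = 0.8662 days.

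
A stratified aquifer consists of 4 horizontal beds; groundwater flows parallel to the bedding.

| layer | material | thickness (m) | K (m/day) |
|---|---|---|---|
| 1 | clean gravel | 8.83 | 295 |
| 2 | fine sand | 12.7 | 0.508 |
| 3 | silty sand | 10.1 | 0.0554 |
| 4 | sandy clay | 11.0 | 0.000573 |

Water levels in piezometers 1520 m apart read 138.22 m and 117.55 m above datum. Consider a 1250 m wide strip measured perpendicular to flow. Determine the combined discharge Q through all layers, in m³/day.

Flow is parallel to layering, so each bed carries its own Darcy discharge and the transmissivities add.
Σ(K_i·b_i) = 295×8.83 + 0.508×12.7 + 0.0554×10.1 + 0.000573×11.0 = 2612 m²/day.
Hydraulic gradient i = (138.22 − 117.55) / 1520 = 20.67 / 1520 = 0.01360.
Q = Σ(K_i·b_i) · W · i = 2612 × 1250 × 0.01360 = 44397 m³/day.

44400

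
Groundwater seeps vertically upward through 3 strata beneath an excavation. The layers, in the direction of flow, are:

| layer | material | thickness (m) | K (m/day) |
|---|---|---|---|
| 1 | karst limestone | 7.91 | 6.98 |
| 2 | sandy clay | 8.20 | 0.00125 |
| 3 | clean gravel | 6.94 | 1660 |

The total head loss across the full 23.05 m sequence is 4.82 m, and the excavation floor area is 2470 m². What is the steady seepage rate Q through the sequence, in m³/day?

Flow is perpendicular to layering, so the layers act in series and the equivalent K is the thickness-weighted harmonic mean.
Total thickness L = 7.91 + 8.20 + 6.94 = 23.05 m.
Σ(b_i/K_i) = 7.91/6.98 + 8.20/0.00125 + 6.94/1660 = 6561 d.
K_eq = L / Σ(b_i/K_i) = 23.05 / 6561 = 0.003513 m/day.
Q = K_eq · A · (Δh/L) = 0.003513 × 2470 × (4.82/23.05) = 1.815 m³/day.

1.81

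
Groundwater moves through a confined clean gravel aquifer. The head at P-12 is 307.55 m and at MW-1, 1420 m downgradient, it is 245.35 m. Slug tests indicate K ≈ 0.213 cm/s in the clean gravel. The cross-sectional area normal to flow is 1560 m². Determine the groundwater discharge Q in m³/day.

12600

Convert K: 0.213 cm/s × 864 = 184.0 m/day.
Hydraulic gradient i = (307.55 − 245.35) / 1420 = 62.2 / 1420 = 0.04380.
Darcy's law: Q = K · A · i = 184.0 × 1560 × 0.04380 = 12575 m³/day.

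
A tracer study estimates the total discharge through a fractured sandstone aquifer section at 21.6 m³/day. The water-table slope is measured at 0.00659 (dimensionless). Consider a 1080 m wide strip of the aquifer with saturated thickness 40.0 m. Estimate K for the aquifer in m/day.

0.0759

Cross-sectional area A = 1080 × 40.0 = 43200 m².
Hydraulic gradient i = 0.00659.
From Q = K·A·i, K = Q / (A·i) = 21.6 / (43200 × 0.006590) = 0.07587 m/day.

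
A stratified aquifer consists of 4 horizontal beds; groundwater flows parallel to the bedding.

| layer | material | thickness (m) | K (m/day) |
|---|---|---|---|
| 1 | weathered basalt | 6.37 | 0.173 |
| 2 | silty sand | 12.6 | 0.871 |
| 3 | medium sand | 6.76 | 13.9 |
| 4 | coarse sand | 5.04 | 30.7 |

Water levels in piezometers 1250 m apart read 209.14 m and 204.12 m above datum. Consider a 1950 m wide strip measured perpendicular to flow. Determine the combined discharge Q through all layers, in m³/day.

2040

Flow is parallel to layering, so each bed carries its own Darcy discharge and the transmissivities add.
Σ(K_i·b_i) = 0.173×6.37 + 0.871×12.6 + 13.9×6.76 + 30.7×5.04 = 260.8 m²/day.
Hydraulic gradient i = (209.14 − 204.12) / 1250 = 5.02 / 1250 = 0.004016.
Q = Σ(K_i·b_i) · W · i = 260.8 × 1950 × 0.004016 = 2042 m³/day.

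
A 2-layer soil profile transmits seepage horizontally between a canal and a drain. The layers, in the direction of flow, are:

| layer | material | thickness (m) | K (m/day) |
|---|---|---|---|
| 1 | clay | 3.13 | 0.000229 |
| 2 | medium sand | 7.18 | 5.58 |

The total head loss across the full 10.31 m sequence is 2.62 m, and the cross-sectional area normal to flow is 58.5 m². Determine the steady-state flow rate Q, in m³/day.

0.0112

Flow is perpendicular to layering, so the layers act in series and the equivalent K is the thickness-weighted harmonic mean.
Total thickness L = 3.13 + 7.18 = 10.31 m.
Σ(b_i/K_i) = 3.13/0.000229 + 7.18/5.58 = 13669 d.
K_eq = L / Σ(b_i/K_i) = 10.31 / 13669 = 0.0007542 m/day.
Q = K_eq · A · (Δh/L) = 0.0007542 × 58.5 × (2.62/10.31) = 0.01121 m³/day.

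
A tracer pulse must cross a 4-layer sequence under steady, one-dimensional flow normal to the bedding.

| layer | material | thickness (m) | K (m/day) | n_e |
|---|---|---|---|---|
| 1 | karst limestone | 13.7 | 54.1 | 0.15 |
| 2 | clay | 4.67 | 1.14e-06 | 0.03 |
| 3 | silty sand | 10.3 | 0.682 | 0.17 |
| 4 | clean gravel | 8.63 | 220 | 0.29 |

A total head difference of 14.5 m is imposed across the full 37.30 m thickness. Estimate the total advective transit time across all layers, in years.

With flow normal to the layers, continuity requires the same specific discharge q through every layer.
Σ(b_i/K_i) = 13.7/54.1 + 4.67/1.14e-06 + 10.3/0.682 + 8.63/220 = 4.097e+06 d.
q = Δh / Σ(b_i/K_i) = 14.5 / 4.097e+06 = 3.540e-06 m/day.
In each layer the seepage velocity is v_i = q/n_i, so the layer transit time is t_i = b_i·n_i / q:
  layer 1 (karst limestone): t_1 = 13.7 × 0.15 / 3.540e-06 = 5.806e+05 d
  layer 2 (clay): t_2 = 4.67 × 0.03 / 3.540e-06 = 39581 d
  layer 3 (silty sand): t_3 = 10.3 × 0.17 / 3.540e-06 = 4.947e+05 d
  layer 4 (clean gravel): t_4 = 8.63 × 0.29 / 3.540e-06 = 7.071e+05 d
Total t = Σ t_i = 1.822e+06 days = 4988 years.

4990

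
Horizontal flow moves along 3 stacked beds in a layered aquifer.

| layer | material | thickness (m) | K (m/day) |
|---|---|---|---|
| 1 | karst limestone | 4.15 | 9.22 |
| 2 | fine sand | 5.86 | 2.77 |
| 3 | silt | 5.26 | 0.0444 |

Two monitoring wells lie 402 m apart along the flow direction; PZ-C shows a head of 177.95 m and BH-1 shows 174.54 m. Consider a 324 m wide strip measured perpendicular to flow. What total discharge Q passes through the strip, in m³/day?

150

Flow is parallel to layering, so each bed carries its own Darcy discharge and the transmissivities add.
Σ(K_i·b_i) = 9.22×4.15 + 2.77×5.86 + 0.0444×5.26 = 54.73 m²/day.
Hydraulic gradient i = (177.95 − 174.54) / 402 = 3.41 / 402 = 0.008483.
Q = Σ(K_i·b_i) · W · i = 54.73 × 324 × 0.008483 = 150.4 m³/day.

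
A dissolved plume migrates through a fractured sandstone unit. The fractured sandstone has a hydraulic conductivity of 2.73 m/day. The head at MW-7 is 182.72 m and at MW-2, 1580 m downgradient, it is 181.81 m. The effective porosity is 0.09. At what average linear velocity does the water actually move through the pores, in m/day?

Hydraulic gradient i = (182.72 − 181.81) / 1580 = 0.91 / 1580 = 0.0005759.
Darcy flux q = K · i = 2.730 × 0.0005759 = 0.001572 m/day.
Seepage velocity v = q / n_e = 0.001572 / 0.09 = 0.01747 m/day.

0.0175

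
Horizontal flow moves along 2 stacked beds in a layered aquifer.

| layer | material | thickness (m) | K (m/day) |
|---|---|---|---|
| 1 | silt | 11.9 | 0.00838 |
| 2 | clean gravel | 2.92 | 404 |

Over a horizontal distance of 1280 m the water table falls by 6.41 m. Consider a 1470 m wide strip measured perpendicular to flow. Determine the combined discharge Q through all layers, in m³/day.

8680

Flow is parallel to layering, so each bed carries its own Darcy discharge and the transmissivities add.
Σ(K_i·b_i) = 0.00838×11.9 + 404×2.92 = 1180 m²/day.
Hydraulic gradient i = Δh / L = 6.41 / 1280 = 0.005008.
Q = Σ(K_i·b_i) · W · i = 1180 × 1470 × 0.005008 = 8685 m³/day.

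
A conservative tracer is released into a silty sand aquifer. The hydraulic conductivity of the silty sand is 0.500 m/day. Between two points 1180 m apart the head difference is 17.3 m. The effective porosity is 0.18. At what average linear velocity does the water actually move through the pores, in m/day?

Hydraulic gradient i = Δh / L = 17.3 / 1180 = 0.01466.
Darcy flux q = K · i = 0.5000 × 0.01466 = 0.007331 m/day.
Seepage velocity v = q / n_e = 0.007331 / 0.18 = 0.04073 m/day.

0.0407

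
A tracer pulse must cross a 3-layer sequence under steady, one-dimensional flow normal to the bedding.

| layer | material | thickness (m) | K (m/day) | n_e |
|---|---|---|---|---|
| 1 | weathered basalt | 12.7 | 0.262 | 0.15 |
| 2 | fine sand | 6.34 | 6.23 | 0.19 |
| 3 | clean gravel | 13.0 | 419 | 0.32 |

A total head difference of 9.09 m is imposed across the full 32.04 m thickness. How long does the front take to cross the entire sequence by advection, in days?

With flow normal to the layers, continuity requires the same specific discharge q through every layer.
Σ(b_i/K_i) = 12.7/0.262 + 6.34/6.23 + 13.0/419 = 49.52 d.
q = Δh / Σ(b_i/K_i) = 9.09 / 49.52 = 0.1836 m/day.
In each layer the seepage velocity is v_i = q/n_i, so the layer transit time is t_i = b_i·n_i / q:
  layer 1 (weathered basalt): t_1 = 12.7 × 0.15 / 0.1836 = 10.38 d
  layer 2 (fine sand): t_2 = 6.34 × 0.19 / 0.1836 = 6.563 d
  layer 3 (clean gravel): t_3 = 13.0 × 0.32 / 0.1836 = 22.66 d
Total t = Σ t_i = 39.60 days.

39.6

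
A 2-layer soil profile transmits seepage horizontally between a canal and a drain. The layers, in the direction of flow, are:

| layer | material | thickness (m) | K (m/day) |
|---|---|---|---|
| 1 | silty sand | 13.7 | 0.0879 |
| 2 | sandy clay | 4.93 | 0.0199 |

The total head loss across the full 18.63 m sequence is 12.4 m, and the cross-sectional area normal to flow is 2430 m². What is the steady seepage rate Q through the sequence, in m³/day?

Flow is perpendicular to layering, so the layers act in series and the equivalent K is the thickness-weighted harmonic mean.
Total thickness L = 13.7 + 4.93 = 18.63 m.
Σ(b_i/K_i) = 13.7/0.0879 + 4.93/0.0199 = 403.6 d.
K_eq = L / Σ(b_i/K_i) = 18.63 / 403.6 = 0.04616 m/day.
Q = K_eq · A · (Δh/L) = 0.04616 × 2430 × (12.4/18.63) = 74.66 m³/day.

74.7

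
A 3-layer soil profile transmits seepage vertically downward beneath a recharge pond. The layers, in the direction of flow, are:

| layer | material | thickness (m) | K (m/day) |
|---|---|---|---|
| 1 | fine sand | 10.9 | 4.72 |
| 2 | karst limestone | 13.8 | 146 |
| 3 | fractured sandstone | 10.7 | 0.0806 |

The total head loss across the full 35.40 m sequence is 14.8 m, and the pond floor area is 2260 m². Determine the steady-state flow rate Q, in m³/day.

247

Flow is perpendicular to layering, so the layers act in series and the equivalent K is the thickness-weighted harmonic mean.
Total thickness L = 10.9 + 13.8 + 10.7 = 35.40 m.
Σ(b_i/K_i) = 10.9/4.72 + 13.8/146 + 10.7/0.0806 = 135.2 d.
K_eq = L / Σ(b_i/K_i) = 35.40 / 135.2 = 0.2619 m/day.
Q = K_eq · A · (Δh/L) = 0.2619 × 2260 × (14.8/35.40) = 247.5 m³/day.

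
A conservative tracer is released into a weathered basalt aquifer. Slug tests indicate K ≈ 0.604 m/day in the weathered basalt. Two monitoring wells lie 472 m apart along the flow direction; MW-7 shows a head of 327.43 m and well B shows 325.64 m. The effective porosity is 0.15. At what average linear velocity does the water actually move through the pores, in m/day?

Hydraulic gradient i = (327.43 − 325.64) / 472 = 1.79 / 472 = 0.003792.
Darcy flux q = K · i = 0.6040 × 0.003792 = 0.002291 m/day.
Seepage velocity v = q / n_e = 0.002291 / 0.15 = 0.01527 m/day.

0.0153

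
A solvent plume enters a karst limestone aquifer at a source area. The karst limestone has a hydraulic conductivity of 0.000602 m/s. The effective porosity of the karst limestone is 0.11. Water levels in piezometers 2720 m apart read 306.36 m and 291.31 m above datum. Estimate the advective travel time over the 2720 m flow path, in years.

Convert K: 0.000602 m/s × 86400 = 52.01 m/day.
Hydraulic gradient i = (306.36 − 291.31) / 2720 = 15.05 / 2720 = 0.005533.
Darcy flux q = K · i = 52.01 × 0.005533 = 0.2878 m/day.
Seepage velocity v = q / n_e = 0.2878 / 0.11 = 2.616 m/day.
Travel time t = L / v = 2720 / 2.616 = 1040 days = 2.846 years.

2.85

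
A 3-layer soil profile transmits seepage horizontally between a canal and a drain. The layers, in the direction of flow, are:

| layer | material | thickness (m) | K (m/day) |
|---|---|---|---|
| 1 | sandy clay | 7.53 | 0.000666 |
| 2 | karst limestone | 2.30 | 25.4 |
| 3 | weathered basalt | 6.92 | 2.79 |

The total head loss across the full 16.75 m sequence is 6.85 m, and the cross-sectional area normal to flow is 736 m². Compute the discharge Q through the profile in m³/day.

Flow is perpendicular to layering, so the layers act in series and the equivalent K is the thickness-weighted harmonic mean.
Total thickness L = 7.53 + 2.30 + 6.92 = 16.75 m.
Σ(b_i/K_i) = 7.53/0.000666 + 2.30/25.4 + 6.92/2.79 = 11309 d.
K_eq = L / Σ(b_i/K_i) = 16.75 / 11309 = 0.001481 m/day.
Q = K_eq · A · (Δh/L) = 0.001481 × 736 × (6.85/16.75) = 0.4458 m³/day.

0.446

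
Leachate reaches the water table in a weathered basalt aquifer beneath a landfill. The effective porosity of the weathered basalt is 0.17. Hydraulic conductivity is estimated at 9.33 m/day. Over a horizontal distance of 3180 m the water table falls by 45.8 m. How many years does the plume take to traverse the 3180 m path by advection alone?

11.0

Hydraulic gradient i = Δh / L = 45.8 / 3180 = 0.01440.
Darcy flux q = K · i = 9.330 × 0.01440 = 0.1344 m/day.
Seepage velocity v = q / n_e = 0.1344 / 0.17 = 0.7904 m/day.
Travel time t = L / v = 3180 / 0.7904 = 4023 days = 11.01 years.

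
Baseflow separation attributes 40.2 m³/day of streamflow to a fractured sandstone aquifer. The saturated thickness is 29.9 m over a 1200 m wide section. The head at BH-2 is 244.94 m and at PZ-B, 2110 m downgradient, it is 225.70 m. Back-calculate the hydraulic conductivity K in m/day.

0.123

Cross-sectional area A = 1200 × 29.9 = 35880 m².
Hydraulic gradient i = (244.94 − 225.70) / 2110 = 19.24 / 2110 = 0.009118.
From Q = K·A·i, K = Q / (A·i) = 40.2 / (35880 × 0.009118) = 0.1229 m/day.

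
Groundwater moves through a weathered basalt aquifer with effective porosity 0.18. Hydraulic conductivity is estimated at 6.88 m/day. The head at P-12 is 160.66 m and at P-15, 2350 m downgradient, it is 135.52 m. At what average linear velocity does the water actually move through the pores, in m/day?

Hydraulic gradient i = (160.66 − 135.52) / 2350 = 25.14 / 2350 = 0.01070.
Darcy flux q = K · i = 6.880 × 0.01070 = 0.07360 m/day.
Seepage velocity v = q / n_e = 0.07360 / 0.18 = 0.4089 m/day.

0.409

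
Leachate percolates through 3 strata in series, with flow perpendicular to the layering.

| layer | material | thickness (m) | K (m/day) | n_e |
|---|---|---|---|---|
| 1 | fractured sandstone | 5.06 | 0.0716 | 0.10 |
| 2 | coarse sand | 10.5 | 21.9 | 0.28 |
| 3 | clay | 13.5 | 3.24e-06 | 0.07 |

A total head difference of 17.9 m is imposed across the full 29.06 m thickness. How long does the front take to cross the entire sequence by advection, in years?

2800

With flow normal to the layers, continuity requires the same specific discharge q through every layer.
Σ(b_i/K_i) = 5.06/0.0716 + 10.5/21.9 + 13.5/3.24e-06 = 4.167e+06 d.
q = Δh / Σ(b_i/K_i) = 17.9 / 4.167e+06 = 4.296e-06 m/day.
In each layer the seepage velocity is v_i = q/n_i, so the layer transit time is t_i = b_i·n_i / q:
  layer 1 (fractured sandstone): t_1 = 5.06 × 0.10 / 4.296e-06 = 1.178e+05 d
  layer 2 (coarse sand): t_2 = 10.5 × 0.28 / 4.296e-06 = 6.844e+05 d
  layer 3 (clay): t_3 = 13.5 × 0.07 / 4.296e-06 = 2.200e+05 d
Total t = Σ t_i = 1.022e+06 days = 2798 years.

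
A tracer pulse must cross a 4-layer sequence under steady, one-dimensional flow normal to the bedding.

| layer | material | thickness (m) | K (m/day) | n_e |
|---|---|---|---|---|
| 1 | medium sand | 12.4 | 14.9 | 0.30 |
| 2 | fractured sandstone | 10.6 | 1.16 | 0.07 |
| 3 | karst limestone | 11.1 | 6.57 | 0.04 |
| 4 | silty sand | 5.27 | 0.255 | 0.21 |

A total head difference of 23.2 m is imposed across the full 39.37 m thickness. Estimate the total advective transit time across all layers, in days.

8.38

With flow normal to the layers, continuity requires the same specific discharge q through every layer.
Σ(b_i/K_i) = 12.4/14.9 + 10.6/1.16 + 11.1/6.57 + 5.27/0.255 = 32.33 d.
q = Δh / Σ(b_i/K_i) = 23.2 / 32.33 = 0.7177 m/day.
In each layer the seepage velocity is v_i = q/n_i, so the layer transit time is t_i = b_i·n_i / q:
  layer 1 (medium sand): t_1 = 12.4 × 0.30 / 0.7177 = 5.183 d
  layer 2 (fractured sandstone): t_2 = 10.6 × 0.07 / 0.7177 = 1.034 d
  layer 3 (karst limestone): t_3 = 11.1 × 0.04 / 0.7177 = 0.6187 d
  layer 4 (silty sand): t_4 = 5.27 × 0.21 / 0.7177 = 1.542 d
Total t = Σ t_i = 8.378 days.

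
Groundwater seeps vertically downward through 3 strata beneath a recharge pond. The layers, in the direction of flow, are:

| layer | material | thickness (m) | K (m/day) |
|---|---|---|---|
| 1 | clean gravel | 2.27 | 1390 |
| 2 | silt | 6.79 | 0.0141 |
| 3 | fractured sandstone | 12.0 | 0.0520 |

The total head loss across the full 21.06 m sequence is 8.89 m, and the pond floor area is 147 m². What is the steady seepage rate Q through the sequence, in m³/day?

1.83

Flow is perpendicular to layering, so the layers act in series and the equivalent K is the thickness-weighted harmonic mean.
Total thickness L = 2.27 + 6.79 + 12.0 = 21.06 m.
Σ(b_i/K_i) = 2.27/1390 + 6.79/0.0141 + 12.0/0.0520 = 712.3 d.
K_eq = L / Σ(b_i/K_i) = 21.06 / 712.3 = 0.02956 m/day.
Q = K_eq · A · (Δh/L) = 0.02956 × 147 × (8.89/21.06) = 1.835 m³/day.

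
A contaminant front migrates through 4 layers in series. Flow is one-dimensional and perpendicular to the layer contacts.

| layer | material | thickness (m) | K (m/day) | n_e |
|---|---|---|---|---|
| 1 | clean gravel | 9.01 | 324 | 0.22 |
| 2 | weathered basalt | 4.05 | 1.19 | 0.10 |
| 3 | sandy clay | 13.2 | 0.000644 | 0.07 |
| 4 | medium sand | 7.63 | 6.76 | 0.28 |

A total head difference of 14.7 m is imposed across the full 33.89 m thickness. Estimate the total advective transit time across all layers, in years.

20.8

With flow normal to the layers, continuity requires the same specific discharge q through every layer.
Σ(b_i/K_i) = 9.01/324 + 4.05/1.19 + 13.2/0.000644 + 7.63/6.76 = 20501 d.
q = Δh / Σ(b_i/K_i) = 14.7 / 20501 = 0.0007170 m/day.
In each layer the seepage velocity is v_i = q/n_i, so the layer transit time is t_i = b_i·n_i / q:
  layer 1 (clean gravel): t_1 = 9.01 × 0.22 / 0.0007170 = 2764 d
  layer 2 (weathered basalt): t_2 = 4.05 × 0.10 / 0.0007170 = 564.8 d
  layer 3 (sandy clay): t_3 = 13.2 × 0.07 / 0.0007170 = 1289 d
  layer 4 (medium sand): t_4 = 7.63 × 0.28 / 0.0007170 = 2980 d
Total t = Σ t_i = 7598 days = 20.80 years.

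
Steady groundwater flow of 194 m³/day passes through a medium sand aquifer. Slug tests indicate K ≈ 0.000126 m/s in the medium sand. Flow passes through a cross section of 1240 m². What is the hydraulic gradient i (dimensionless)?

0.0144

Convert K: 0.000126 m/s × 86400 = 10.89 m/day.
From Q = K·A·i, i = Q / (K·A) = 194 / (10.89 × 1240) = 0.01437.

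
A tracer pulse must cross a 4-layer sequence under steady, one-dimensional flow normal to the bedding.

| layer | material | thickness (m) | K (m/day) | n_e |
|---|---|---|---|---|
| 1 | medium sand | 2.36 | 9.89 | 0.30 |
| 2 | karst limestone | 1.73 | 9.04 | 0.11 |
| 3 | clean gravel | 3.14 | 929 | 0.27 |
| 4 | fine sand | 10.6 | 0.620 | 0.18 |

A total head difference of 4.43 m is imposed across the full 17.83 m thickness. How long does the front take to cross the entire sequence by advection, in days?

14.5

With flow normal to the layers, continuity requires the same specific discharge q through every layer.
Σ(b_i/K_i) = 2.36/9.89 + 1.73/9.04 + 3.14/929 + 10.6/0.620 = 17.53 d.
q = Δh / Σ(b_i/K_i) = 4.43 / 17.53 = 0.2527 m/day.
In each layer the seepage velocity is v_i = q/n_i, so the layer transit time is t_i = b_i·n_i / q:
  layer 1 (medium sand): t_1 = 2.36 × 0.30 / 0.2527 = 2.802 d
  layer 2 (karst limestone): t_2 = 1.73 × 0.11 / 0.2527 = 0.7530 d
  layer 3 (clean gravel): t_3 = 3.14 × 0.27 / 0.2527 = 3.355 d
  layer 4 (fine sand): t_4 = 10.6 × 0.18 / 0.2527 = 7.550 d
Total t = Σ t_i = 14.46 days.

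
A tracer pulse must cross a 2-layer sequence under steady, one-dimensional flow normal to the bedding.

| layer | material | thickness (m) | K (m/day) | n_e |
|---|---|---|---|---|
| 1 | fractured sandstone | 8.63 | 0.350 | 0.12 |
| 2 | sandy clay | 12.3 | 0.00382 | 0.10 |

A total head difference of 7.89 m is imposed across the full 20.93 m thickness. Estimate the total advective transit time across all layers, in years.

2.55

With flow normal to the layers, continuity requires the same specific discharge q through every layer.
Σ(b_i/K_i) = 8.63/0.350 + 12.3/0.00382 = 3245 d.
q = Δh / Σ(b_i/K_i) = 7.89 / 3245 = 0.002432 m/day.
In each layer the seepage velocity is v_i = q/n_i, so the layer transit time is t_i = b_i·n_i / q:
  layer 1 (fractured sandstone): t_1 = 8.63 × 0.12 / 0.002432 = 425.9 d
  layer 2 (sandy clay): t_2 = 12.3 × 0.10 / 0.002432 = 505.8 d
Total t = Σ t_i = 931.7 days = 2.551 years.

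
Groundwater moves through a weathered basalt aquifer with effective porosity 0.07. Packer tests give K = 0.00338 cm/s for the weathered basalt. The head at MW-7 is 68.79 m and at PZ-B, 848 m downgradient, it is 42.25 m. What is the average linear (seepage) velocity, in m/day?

Convert K: 0.00338 cm/s × 864 = 2.920 m/day.
Hydraulic gradient i = (68.79 − 42.25) / 848 = 26.54 / 848 = 0.03130.
Darcy flux q = K · i = 2.920 × 0.03130 = 0.09140 m/day.
Seepage velocity v = q / n_e = 0.09140 / 0.07 = 1.306 m/day.

1.31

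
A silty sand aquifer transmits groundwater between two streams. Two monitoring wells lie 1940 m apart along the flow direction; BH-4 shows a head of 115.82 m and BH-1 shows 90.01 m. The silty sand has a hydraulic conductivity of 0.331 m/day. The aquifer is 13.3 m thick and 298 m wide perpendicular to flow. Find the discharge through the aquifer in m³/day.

Cross-sectional area A = 298 × 13.3 = 3963 m².
Hydraulic gradient i = (115.82 − 90.01) / 1940 = 25.81 / 1940 = 0.01330.
Darcy's law: Q = K · A · i = 0.3310 × 3963 × 0.01330 = 17.45 m³/day.

17.5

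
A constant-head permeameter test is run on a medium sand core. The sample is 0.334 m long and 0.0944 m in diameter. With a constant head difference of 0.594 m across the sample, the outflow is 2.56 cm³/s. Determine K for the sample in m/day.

Cross-sectional area A = π·(d/2)² = π × (0.0944/2)² = 0.006999 m².
Convert discharge: 2.56 cm³/s = 2.560e-06 m³/s.
Darcy's law rearranged: K = Q·L / (A·Δh) = 2.560e-06 × 0.334 / (0.006999 × 0.594) = 0.0002057 m/s = 17.77 m/day.

17.8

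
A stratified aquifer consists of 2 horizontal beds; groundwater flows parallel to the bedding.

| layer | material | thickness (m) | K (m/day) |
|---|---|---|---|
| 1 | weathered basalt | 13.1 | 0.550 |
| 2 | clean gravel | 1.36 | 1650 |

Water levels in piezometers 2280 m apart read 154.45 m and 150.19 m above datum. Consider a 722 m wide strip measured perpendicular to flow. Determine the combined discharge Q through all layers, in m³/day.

Flow is parallel to layering, so each bed carries its own Darcy discharge and the transmissivities add.
Σ(K_i·b_i) = 0.550×13.1 + 1650×1.36 = 2251 m²/day.
Hydraulic gradient i = (154.45 − 150.19) / 2280 = 4.26 / 2280 = 0.001868.
Q = Σ(K_i·b_i) · W · i = 2251 × 722 × 0.001868 = 3037 m³/day.

3040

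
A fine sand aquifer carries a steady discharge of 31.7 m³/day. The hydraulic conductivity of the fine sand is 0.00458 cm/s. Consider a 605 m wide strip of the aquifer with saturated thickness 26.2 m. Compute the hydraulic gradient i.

0.000505

Convert K: 0.00458 cm/s × 864 = 3.957 m/day.
Cross-sectional area A = 605 × 26.2 = 15851 m².
From Q = K·A·i, i = Q / (K·A) = 31.7 / (3.957 × 15851) = 0.0005054.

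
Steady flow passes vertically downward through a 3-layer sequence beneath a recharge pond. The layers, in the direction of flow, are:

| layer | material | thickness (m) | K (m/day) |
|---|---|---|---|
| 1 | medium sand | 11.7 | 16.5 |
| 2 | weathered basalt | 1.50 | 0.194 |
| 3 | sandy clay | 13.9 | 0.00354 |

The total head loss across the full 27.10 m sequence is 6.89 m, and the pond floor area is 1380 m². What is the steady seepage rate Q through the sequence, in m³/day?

Flow is perpendicular to layering, so the layers act in series and the equivalent K is the thickness-weighted harmonic mean.
Total thickness L = 11.7 + 1.50 + 13.9 = 27.10 m.
Σ(b_i/K_i) = 11.7/16.5 + 1.50/0.194 + 13.9/0.00354 = 3935 d.
K_eq = L / Σ(b_i/K_i) = 27.10 / 3935 = 0.006887 m/day.
Q = K_eq · A · (Δh/L) = 0.006887 × 1380 × (6.89/27.10) = 2.416 m³/day.

2.42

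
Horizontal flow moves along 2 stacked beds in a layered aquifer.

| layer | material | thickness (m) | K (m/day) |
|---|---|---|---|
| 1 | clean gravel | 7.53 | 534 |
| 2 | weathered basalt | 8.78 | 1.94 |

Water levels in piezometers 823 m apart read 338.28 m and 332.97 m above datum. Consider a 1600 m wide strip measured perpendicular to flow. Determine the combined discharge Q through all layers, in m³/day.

Flow is parallel to layering, so each bed carries its own Darcy discharge and the transmissivities add.
Σ(K_i·b_i) = 534×7.53 + 1.94×8.78 = 4038 m²/day.
Hydraulic gradient i = (338.28 − 332.97) / 823 = 5.31 / 823 = 0.006452.
Q = Σ(K_i·b_i) · W · i = 4038 × 1600 × 0.006452 = 41686 m³/day.

41700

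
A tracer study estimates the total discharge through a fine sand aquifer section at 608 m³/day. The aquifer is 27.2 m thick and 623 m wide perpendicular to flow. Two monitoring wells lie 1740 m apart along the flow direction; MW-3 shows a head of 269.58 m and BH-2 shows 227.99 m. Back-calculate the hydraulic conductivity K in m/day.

1.50

Cross-sectional area A = 623 × 27.2 = 16946 m².
Hydraulic gradient i = (269.58 − 227.99) / 1740 = 41.59 / 1740 = 0.02390.
From Q = K·A·i, K = Q / (A·i) = 608 / (16946 × 0.02390) = 1.501 m/day.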